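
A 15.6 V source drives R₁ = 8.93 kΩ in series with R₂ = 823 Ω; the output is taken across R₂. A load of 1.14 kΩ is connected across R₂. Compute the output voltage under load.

The load sits in parallel with R₂: R₂‖R_L = (823 × 1140) / (823 + 1140) = 478.0 Ω.
V_out = 15.6 × 478.0 / (8930 + 478.0) = 15.6 × 478.0/9408 = 0.793 V.

V_out ≈ 0.793 V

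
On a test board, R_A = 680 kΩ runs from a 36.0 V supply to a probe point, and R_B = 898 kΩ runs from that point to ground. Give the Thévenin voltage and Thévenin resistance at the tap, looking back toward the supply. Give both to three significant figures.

V_th is the open-circuit tap voltage: 36.0 × 898/(680 + 898) = 20.5 V.
With the supply zeroed, R_A and R_B appear in parallel from the tap: R_th = R_A‖R_B = (680 × 898)/1578 = 387 kΩ.

V_th = 20.5 V, R_th = 387 kΩ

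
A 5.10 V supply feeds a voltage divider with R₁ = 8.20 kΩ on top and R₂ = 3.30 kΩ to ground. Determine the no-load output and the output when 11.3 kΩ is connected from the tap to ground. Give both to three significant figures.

Unloaded: 1.46 V; loaded: 1.21 V

Open-circuit: V = 5.10 × 3.30/(8.20 + 3.30) = 1.46 V.
With the load, R₂ becomes R₂‖R_L = 2.554 kΩ, so V = 5.10 × 2.554/10.75 = 1.21 V.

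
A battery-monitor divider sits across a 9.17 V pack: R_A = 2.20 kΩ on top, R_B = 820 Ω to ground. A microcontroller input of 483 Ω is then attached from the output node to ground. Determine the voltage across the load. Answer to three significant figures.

The load sits in parallel with R_B: R_B‖R_L = (820 × 483) / (820 + 483) = 304.0 Ω.
V_out = 9.17 × 304.0 / (2200 + 304.0) = 9.17 × 304.0/2504 = 1.11 V.

V_out ≈ 1.11 V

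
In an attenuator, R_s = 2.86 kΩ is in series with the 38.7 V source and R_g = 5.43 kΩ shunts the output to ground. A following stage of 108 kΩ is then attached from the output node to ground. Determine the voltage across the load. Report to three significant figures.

V_out ≈ 24.9 V

The load sits in parallel with R_g: R_g‖R_L = (5.43 × 108) / (5.43 + 108) = 5.170 kΩ.
V_out = 38.7 × 5.170 / (2.86 + 5.170) = 38.7 × 5.170/8.030 = 24.9 V.
(Unloaded it would have been 25.3 V.)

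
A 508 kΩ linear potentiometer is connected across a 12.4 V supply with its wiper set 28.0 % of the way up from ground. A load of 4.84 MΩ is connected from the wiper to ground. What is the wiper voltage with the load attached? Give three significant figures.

The wiper splits the pot into (1−α)R = 365.8 kΩ above and αR = 142.2 kΩ below.
Lower section ‖ load = 138.2 kΩ.
V_wiper = 12.4 × 138.2/(365.8 + 138.2) = 3.40 V.

V ≈ 3.40 V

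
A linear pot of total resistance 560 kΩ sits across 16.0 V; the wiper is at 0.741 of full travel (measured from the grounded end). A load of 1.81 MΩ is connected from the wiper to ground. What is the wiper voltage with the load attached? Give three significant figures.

The wiper splits the pot into (1−α)R = 145.0 kΩ above and αR = 415.0 kΩ below.
Lower section ‖ load = 337.6 kΩ.
V_wiper = 16.0 × 337.6/(145.0 + 337.6) = 11.2 V.

V ≈ 11.2 V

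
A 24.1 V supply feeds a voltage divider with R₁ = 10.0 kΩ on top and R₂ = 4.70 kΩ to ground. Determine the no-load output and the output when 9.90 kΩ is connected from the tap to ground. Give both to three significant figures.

Unloaded: 7.71 V; loaded: 5.82 V

Open-circuit: V = 24.1 × 4.70/(10.0 + 4.70) = 7.71 V.
With the load, R₂ becomes R₂‖R_L = 3.187 kΩ, so V = 24.1 × 3.187/13.19 = 5.82 V.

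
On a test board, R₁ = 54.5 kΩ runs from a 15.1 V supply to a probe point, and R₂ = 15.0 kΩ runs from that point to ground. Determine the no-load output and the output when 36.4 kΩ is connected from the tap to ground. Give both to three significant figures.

Open-circuit: V = 15.1 × 15.0/(54.5 + 15.0) = 3.26 V.
With the load, R₂ becomes R₂‖R_L = 10.62 kΩ, so V = 15.1 × 10.62/65.12 = 2.46 V.

Unloaded: 3.26 V; loaded: 2.46 V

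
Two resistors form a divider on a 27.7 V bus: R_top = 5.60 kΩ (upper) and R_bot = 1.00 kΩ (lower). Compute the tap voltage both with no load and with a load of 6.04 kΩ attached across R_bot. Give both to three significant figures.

Open-circuit: V = 27.7 × 1.00/(5.60 + 1.00) = 4.20 V.
With the load, R_bot becomes R_bot‖R_L = 0.8580 kΩ, so V = 27.7 × 0.8580/6.458 = 3.68 V.

Unloaded: 4.20 V; loaded: 3.68 V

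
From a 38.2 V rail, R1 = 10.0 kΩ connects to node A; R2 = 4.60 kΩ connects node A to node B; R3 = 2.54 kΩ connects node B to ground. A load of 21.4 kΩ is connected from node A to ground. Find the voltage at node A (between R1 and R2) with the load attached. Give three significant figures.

V ≈ 13.3 V

Below node A the series string R2+R3 = 7.140 kΩ sits in parallel with the 21.4 kΩ load: 5.354 kΩ.
V_A = 38.2 × 5.354/(10.0 + 5.354) = 13.3 V.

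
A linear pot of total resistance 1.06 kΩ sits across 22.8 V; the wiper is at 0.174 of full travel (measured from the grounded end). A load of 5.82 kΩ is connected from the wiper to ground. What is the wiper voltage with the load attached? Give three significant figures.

V ≈ 3.87 V

The wiper splits the pot into (1−α)R = 875.6 Ω above and αR = 184.4 Ω below.
Lower section ‖ load = 178.8 Ω.
V_wiper = 22.8 × 178.8/(875.6 + 178.8) = 3.87 V.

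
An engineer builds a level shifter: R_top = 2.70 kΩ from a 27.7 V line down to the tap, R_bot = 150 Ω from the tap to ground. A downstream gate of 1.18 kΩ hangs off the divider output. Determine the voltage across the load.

V_out ≈ 1.30 V

The load sits in parallel with R_bot: R_bot‖R_L = (150 × 1180) / (150 + 1180) = 133.1 Ω.
V_out = 27.7 × 133.1 / (2700 + 133.1) = 27.7 × 133.1/2833 = 1.30 V.
(Unloaded it would have been 1.46 V.)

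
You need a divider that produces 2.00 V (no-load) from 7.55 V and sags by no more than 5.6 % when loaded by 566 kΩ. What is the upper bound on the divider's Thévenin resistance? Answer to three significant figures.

Loading drop = R_th/(R_th + R_L) ≤ 0.0560, so R_th ≤ R_L · ε/(1−ε) = 566 kΩ × 0.0560/0.9440 = 33.6 kΩ.
(Any R1, R2 with R2/(R1+R2) = 0.265 and R1‖R2 ≤ 33.6 kΩ will meet the spec.)

R_th ≤ 33.6 kΩ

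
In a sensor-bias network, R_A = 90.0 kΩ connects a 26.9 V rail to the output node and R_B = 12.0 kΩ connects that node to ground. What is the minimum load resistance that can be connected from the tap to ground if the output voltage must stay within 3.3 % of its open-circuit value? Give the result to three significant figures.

R_L(min) ≈ 310 kΩ

Output resistance R_th = R_A‖R_B = (90.0 × 12.0)/102.0 = 10.59 kΩ.
The fractional drop is R_th/(R_th + R_L); requiring this ≤ 0.0330 gives R_L ≥ R_th(1/0.0330 − 1) = 10.59 × 29.30 = 310 kΩ.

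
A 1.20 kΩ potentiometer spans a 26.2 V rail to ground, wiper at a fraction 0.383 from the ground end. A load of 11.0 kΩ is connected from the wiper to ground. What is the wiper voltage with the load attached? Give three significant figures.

V ≈ 9.78 V

The wiper splits the pot into (1−α)R = 740.4 Ω above and αR = 459.6 Ω below.
Lower section ‖ load = 441.2 Ω.
V_wiper = 26.2 × 441.2/(740.4 + 441.2) = 9.78 V.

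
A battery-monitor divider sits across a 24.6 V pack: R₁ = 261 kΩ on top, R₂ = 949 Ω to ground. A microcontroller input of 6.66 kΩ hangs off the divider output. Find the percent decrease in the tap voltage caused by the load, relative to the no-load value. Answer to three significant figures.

12.4 %

Unloaded V = 24.6 × 949/261900 = 0.089122 V.
Loaded: R₂‖R_L = 830.6 Ω, giving V = 24.6 × 830.6/261800 = 0.078042 V.
Drop = (0.089122 − 0.078042) / 0.089122 = 12.4 %.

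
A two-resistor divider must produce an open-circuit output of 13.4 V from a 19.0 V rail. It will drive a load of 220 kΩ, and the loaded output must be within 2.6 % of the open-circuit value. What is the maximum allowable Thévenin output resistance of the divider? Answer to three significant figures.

R_th ≤ 5.87 kΩ

Loading drop = R_th/(R_th + R_L) ≤ 0.0260, so R_th ≤ R_L · ε/(1−ε) = 220 kΩ × 0.0260/0.9740 = 5.87 kΩ.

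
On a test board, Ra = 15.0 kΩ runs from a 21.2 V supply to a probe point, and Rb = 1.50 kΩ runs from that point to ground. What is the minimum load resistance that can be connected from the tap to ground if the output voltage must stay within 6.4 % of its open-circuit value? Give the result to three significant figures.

Output resistance R_th = Ra‖Rb = (15.0 × 1.50)/16.50 = 1.364 kΩ.
The fractional drop is R_th/(R_th + R_L); requiring this ≤ 0.0640 gives R_L ≥ R_th(1/0.0640 − 1) = 1.364 × 14.62 = 19.9 kΩ.

R_L(min) ≈ 19.9 kΩ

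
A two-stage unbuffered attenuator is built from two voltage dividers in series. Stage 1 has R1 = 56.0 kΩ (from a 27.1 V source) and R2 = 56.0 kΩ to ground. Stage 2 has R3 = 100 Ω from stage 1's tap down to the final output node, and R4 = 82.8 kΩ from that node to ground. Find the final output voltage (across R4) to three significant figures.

Stage 2 presents R3+R4 = 82900 Ω as a load on stage 1's tap.
Stage 1's lower leg becomes R2‖(R3+R4) = 33420 Ω, so V_mid = 27.1 × 33420/89420 = 10.13 V.
Stage 2 is itself unloaded: V_out = V_mid × R4/(R3+R4) = 10.13 × 82800/82900 = 10.1 V.

V_out ≈ 10.1 V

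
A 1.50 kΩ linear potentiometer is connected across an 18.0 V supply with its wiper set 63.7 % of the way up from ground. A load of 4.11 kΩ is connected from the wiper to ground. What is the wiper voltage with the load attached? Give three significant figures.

V ≈ 10.6 V

The wiper splits the pot into (1−α)R = 544.5 Ω above and αR = 955.5 Ω below.
Lower section ‖ load = 775.3 Ω.
V_wiper = 18.0 × 775.3/(544.5 + 775.3) = 10.6 V.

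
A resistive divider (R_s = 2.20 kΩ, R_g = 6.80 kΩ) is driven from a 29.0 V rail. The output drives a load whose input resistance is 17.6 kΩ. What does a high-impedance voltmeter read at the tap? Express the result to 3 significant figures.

The load sits in parallel with R_g: R_g‖R_L = (6.80 × 17.6) / (6.80 + 17.6) = 4.905 kΩ.
V_out = 29.0 × 4.905 / (2.20 + 4.905) = 29.0 × 4.905/7.105 = 20.0 V.

V_out ≈ 20.0 V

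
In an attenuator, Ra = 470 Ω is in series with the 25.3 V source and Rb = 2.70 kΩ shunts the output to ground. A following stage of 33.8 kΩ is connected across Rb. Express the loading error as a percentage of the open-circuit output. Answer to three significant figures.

1.17 %

The divider's output (Thévenin) resistance is Ra‖Rb = 400.3 Ω.
Fractional drop under load = R_th/(R_th + R_L) = 400.3 / (400.3 + 33800) = 0.01171.
So the output falls by 1.17 %.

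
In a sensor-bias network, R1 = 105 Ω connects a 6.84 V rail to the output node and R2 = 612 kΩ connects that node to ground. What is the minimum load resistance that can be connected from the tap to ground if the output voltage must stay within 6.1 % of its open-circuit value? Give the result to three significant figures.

Output resistance R_th = R1‖R2 = (105 × 612000)/612100 = 105.0 Ω.
The fractional drop is R_th/(R_th + R_L); requiring this ≤ 0.0610 gives R_L ≥ R_th(1/0.0610 − 1) = 105.0 × 15.39 = 1.62 kΩ.

R_L(min) ≈ 1.62 kΩ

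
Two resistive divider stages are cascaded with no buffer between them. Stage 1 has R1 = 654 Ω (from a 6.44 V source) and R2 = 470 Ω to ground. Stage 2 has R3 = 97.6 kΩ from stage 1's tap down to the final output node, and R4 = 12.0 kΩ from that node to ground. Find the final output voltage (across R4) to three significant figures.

V_out ≈ 0.294 V

Stage 2 presents R3+R4 = 109600 Ω as a load on stage 1's tap.
Stage 1's lower leg becomes R2‖(R3+R4) = 468.0 Ω, so V_mid = 6.44 × 468.0/1122 = 2.686 V.
Stage 2 is itself unloaded: V_out = V_mid × R4/(R3+R4) = 2.686 × 12000/109600 = 0.294 V.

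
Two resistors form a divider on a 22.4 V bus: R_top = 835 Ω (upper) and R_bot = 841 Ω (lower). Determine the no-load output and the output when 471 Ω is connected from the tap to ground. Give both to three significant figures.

Open-circuit: V = 22.4 × 841/(835 + 841) = 11.2 V.
With the load, R_bot becomes R_bot‖R_L = 301.9 Ω, so V = 22.4 × 301.9/1137 = 5.95 V.

Unloaded: 11.2 V; loaded: 5.95 V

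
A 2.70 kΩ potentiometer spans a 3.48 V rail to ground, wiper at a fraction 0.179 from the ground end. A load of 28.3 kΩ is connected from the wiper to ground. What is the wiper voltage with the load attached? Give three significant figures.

The wiper splits the pot into (1−α)R = 2217 Ω above and αR = 483.3 Ω below.
Lower section ‖ load = 475.2 Ω.
V_wiper = 3.48 × 475.2/(2217 + 475.2) = 0.614 V.

V ≈ 0.614 V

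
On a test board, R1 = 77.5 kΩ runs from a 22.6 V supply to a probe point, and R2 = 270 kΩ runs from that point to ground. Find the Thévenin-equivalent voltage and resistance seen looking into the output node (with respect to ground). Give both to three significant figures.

V_th = 17.6 V, R_th = 60.2 kΩ

V_th is the open-circuit tap voltage: 22.6 × 270/(77.5 + 270) = 17.6 V.
With the supply zeroed, R1 and R2 appear in parallel from the tap: R_th = R1‖R2 = (77.5 × 270)/347.5 = 60.2 kΩ.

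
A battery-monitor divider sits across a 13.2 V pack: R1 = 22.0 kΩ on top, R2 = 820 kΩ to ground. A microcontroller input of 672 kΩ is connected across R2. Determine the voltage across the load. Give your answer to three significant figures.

V_out ≈ 12.5 V

The load sits in parallel with R2: R2‖R_L = (820 × 672) / (820 + 672) = 369.3 kΩ.
V_out = 13.2 × 369.3 / (22.0 + 369.3) = 13.2 × 369.3/391.3 = 12.5 V.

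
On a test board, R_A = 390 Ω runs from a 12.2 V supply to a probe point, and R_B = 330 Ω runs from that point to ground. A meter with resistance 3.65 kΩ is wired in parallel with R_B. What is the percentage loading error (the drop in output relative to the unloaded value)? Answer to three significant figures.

The divider's output (Thévenin) resistance is R_A‖R_B = 178.8 Ω.
Fractional drop under load = R_th/(R_th + R_L) = 178.8 / (178.8 + 3650) = 0.04669.
So the output falls by 4.67 %.

4.67 %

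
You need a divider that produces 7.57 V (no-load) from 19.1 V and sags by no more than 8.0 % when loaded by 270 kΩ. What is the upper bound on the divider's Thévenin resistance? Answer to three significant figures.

R_th ≤ 23.5 kΩ

Loading drop = R_th/(R_th + R_L) ≤ 0.0800, so R_th ≤ R_L · ε/(1−ε) = 270 kΩ × 0.0800/0.9200 = 23.5 kΩ.
(Any R1, R2 with R2/(R1+R2) = 0.396 and R1‖R2 ≤ 23.5 kΩ will meet the spec.)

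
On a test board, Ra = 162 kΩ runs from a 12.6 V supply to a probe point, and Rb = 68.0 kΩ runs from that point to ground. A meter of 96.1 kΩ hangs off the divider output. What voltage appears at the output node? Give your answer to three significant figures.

V_out ≈ 2.49 V

The load sits in parallel with Rb: Rb‖R_L = (68.0 × 96.1) / (68.0 + 96.1) = 39.82 kΩ.
V_out = 12.6 × 39.82 / (162 + 39.82) = 12.6 × 39.82/201.8 = 2.49 V.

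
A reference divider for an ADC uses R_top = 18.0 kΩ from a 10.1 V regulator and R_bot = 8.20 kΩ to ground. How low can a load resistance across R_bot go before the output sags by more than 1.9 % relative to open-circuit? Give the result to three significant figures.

Output resistance R_th = R_top‖R_bot = (18.0 × 8.20)/26.20 = 5.634 kΩ.
The fractional drop is R_th/(R_th + R_L); requiring this ≤ 0.0190 gives R_L ≥ R_th(1/0.0190 − 1) = 5.634 × 51.63 = 291 kΩ.

R_L(min) ≈ 291 kΩ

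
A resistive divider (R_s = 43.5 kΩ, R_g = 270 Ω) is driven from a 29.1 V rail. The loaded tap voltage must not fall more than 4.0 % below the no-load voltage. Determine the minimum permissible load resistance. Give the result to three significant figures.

Output resistance R_th = R_s‖R_g = (43500 × 270)/43770 = 268.3 Ω.
The fractional drop is R_th/(R_th + R_L); requiring this ≤ 0.0400 gives R_L ≥ R_th(1/0.0400 − 1) = 268.3 × 24.00 = 6.44 kΩ.

R_L(min) ≈ 6.44 kΩ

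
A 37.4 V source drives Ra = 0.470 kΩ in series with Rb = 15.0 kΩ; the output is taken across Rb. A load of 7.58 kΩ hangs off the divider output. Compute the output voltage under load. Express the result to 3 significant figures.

The load sits in parallel with Rb: Rb‖R_L = (15000 × 7580) / (15000 + 7580) = 5035 Ω.
V_out = 37.4 × 5035 / (470 + 5035) = 37.4 × 5035/5505 = 34.2 V.

V_out ≈ 34.2 V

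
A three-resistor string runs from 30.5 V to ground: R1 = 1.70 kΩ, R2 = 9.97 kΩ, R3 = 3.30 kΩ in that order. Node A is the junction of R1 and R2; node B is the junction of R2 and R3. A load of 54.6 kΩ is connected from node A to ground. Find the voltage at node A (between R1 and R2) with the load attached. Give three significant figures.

Below node A the series string R2+R3 = 13.27 kΩ sits in parallel with the 54.6 kΩ load: 10.68 kΩ.
V_A = 30.5 × 10.68/(1.70 + 10.68) = 26.3 V.

V ≈ 26.3 V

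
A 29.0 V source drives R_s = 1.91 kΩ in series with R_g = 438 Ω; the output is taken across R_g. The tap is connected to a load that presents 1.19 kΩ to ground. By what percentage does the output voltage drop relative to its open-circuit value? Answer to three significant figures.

23.0 %

Unloaded V = 29.0 × 438/2348 = 5.410 V.
Loaded: R_g‖R_L = 320.2 Ω, giving V = 29.0 × 320.2/2230 = 4.163 V.
Drop = (5.410 − 4.163) / 5.410 = 23.0 %.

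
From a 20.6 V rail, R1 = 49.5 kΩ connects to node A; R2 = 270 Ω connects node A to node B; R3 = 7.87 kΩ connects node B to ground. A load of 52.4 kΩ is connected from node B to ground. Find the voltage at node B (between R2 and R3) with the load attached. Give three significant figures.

V ≈ 2.49 V

At node B, R3 is in parallel with the load: R3‖R_L = 6842 Ω.
Below node A the resistance is R2 + (R3‖R_L) = 7112 Ω, so V_A = 20.6 × 7112/56610 = 2.588 V.
Then V_B = V_A × (R3‖R_L)/(R2 + R3‖R_L) = 2.588 × 6842/7112 = 2.49 V.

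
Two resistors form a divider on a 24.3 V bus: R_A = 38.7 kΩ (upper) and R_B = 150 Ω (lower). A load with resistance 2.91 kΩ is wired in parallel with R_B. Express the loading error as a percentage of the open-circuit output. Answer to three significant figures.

The divider's output (Thévenin) resistance is R_A‖R_B = 149.4 Ω.
Fractional drop under load = R_th/(R_th + R_L) = 149.4 / (149.4 + 2910) = 0.04884.
So the output falls by 4.88 %.

4.88 %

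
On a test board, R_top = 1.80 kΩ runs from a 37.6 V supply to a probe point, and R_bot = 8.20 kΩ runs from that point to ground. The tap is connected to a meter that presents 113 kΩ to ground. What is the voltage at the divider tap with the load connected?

The load sits in parallel with R_bot: R_bot‖R_L = (8.20 × 113) / (8.20 + 113) = 7.645 kΩ.
V_out = 37.6 × 7.645 / (1.80 + 7.645) = 37.6 × 7.645/9.445 = 30.4 V.
(Unloaded it would have been 30.8 V.)

V_out ≈ 30.4 V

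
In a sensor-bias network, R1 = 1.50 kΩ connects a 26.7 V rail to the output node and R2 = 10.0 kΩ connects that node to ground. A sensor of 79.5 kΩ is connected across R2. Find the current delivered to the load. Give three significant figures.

I_L ≈ 0.287 mA

R2‖R_L = 8.883 kΩ; V_out = 26.7 × 8.883/10.38 = 22.84 V.
I_L = V_out / R_L = 22.84 / 79.5 kΩ = 0.287 mA.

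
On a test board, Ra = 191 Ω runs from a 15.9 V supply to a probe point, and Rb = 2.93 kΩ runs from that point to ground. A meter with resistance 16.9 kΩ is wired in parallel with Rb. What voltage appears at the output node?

The load sits in parallel with Rb: Rb‖R_L = (2930 × 16900) / (2930 + 16900) = 2497 Ω.
V_out = 15.9 × 2497 / (191 + 2497) = 15.9 × 2497/2688 = 14.8 V.

V_out ≈ 14.8 V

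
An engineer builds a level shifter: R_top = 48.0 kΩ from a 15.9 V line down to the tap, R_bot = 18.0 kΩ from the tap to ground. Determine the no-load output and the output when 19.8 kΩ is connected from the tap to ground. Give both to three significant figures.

Open-circuit: V = 15.9 × 18.0/(48.0 + 18.0) = 4.34 V.
With the load, R_bot becomes R_bot‖R_L = 9.429 kΩ, so V = 15.9 × 9.429/57.43 = 2.61 V.

Unloaded: 4.34 V; loaded: 2.61 V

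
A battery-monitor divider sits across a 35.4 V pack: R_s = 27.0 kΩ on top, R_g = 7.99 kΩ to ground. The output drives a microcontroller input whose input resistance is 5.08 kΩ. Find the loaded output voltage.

The load sits in parallel with R_g: R_g‖R_L = (7.99 × 5.08) / (7.99 + 5.08) = 3.106 kΩ.
V_out = 35.4 × 3.106 / (27.0 + 3.106) = 35.4 × 3.106/30.11 = 3.65 V.

V_out ≈ 3.65 V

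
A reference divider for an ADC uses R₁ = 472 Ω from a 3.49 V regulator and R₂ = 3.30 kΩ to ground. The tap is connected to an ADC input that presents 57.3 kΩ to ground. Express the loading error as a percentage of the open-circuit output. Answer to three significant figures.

The divider's output (Thévenin) resistance is R₁‖R₂ = 412.9 Ω.
Fractional drop under load = R_th/(R_th + R_L) = 412.9 / (412.9 + 57300) = 0.007155.
So the output falls by 0.716 %.

0.716 %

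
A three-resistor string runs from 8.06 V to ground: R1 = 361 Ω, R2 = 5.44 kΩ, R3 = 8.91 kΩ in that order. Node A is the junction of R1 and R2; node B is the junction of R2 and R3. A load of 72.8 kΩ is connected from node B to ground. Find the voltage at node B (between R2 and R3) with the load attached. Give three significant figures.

V ≈ 4.66 V

At node B, R3 is in parallel with the load: R3‖R_L = 7938 Ω.
Below node A the resistance is R2 + (R3‖R_L) = 13380 Ω, so V_A = 8.06 × 13380/13740 = 7.848 V.
Then V_B = V_A × (R3‖R_L)/(R2 + R3‖R_L) = 7.848 × 7938/13380 = 4.66 V.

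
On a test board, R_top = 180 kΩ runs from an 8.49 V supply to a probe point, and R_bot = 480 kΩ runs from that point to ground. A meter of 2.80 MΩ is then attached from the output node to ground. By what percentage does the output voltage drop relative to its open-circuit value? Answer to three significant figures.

The divider's output (Thévenin) resistance is R_top‖R_bot = 130.9 kΩ.
Fractional drop under load = R_th/(R_th + R_L) = 130.9 / (130.9 + 2800) = 0.04467.
So the output falls by 4.47 %.

4.47 %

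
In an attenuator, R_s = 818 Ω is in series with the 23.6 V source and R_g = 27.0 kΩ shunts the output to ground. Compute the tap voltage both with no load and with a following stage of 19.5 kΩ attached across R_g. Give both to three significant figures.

Unloaded: 22.9 V; loaded: 22.0 V

Open-circuit: V = 23.6 × 27000/(818 + 27000) = 22.9 V.
With the load, R_g becomes R_g‖R_L = 11320 Ω, so V = 23.6 × 11320/12140 = 22.0 V.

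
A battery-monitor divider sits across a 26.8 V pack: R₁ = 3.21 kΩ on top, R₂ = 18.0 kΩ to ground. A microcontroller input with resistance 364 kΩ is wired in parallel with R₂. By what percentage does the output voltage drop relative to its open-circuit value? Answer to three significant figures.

0.743 %

The divider's output (Thévenin) resistance is R₁‖R₂ = 2.724 kΩ.
Fractional drop under load = R_th/(R_th + R_L) = 2.724 / (2.724 + 364) = 0.007428.
So the output falls by 0.743 %.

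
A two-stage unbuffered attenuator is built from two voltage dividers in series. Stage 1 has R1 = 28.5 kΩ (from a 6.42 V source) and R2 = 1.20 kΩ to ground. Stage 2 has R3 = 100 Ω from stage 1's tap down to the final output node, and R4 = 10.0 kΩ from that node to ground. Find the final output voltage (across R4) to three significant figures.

V_out ≈ 0.231 V

Stage 2 presents R3+R4 = 10100 Ω as a load on stage 1's tap.
Stage 1's lower leg becomes R2‖(R3+R4) = 1073 Ω, so V_mid = 6.42 × 1073/29570 = 0.2328 V.
Stage 2 is itself unloaded: V_out = V_mid × R4/(R3+R4) = 0.2328 × 10000/10100 = 0.231 V.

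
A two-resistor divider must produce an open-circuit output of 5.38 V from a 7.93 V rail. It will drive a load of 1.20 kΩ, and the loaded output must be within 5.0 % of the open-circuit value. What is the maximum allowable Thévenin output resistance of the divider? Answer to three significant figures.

R_th ≤ 63.2 Ω

Loading drop = R_th/(R_th + R_L) ≤ 0.0500, so R_th ≤ R_L · ε/(1−ε) = 1.20 kΩ × 0.0500/0.9500 = 63.2 Ω.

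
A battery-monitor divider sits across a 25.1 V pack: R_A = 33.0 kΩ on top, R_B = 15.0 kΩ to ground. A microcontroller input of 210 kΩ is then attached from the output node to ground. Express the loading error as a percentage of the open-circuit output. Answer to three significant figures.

4.68 %

The divider's output (Thévenin) resistance is R_A‖R_B = 10.31 kΩ.
Fractional drop under load = R_th/(R_th + R_L) = 10.31 / (10.31 + 210) = 0.04681.
So the output falls by 4.68 %.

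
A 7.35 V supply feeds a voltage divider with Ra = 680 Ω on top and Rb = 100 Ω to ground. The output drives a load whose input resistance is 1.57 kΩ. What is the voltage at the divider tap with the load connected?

The load sits in parallel with Rb: Rb‖R_L = (100 × 1570) / (100 + 1570) = 94.01 Ω.
V_out = 7.35 × 94.01 / (680 + 94.01) = 7.35 × 94.01/774.0 = 0.893 V.
(Unloaded it would have been 0.942 V.)

V_out ≈ 0.893 V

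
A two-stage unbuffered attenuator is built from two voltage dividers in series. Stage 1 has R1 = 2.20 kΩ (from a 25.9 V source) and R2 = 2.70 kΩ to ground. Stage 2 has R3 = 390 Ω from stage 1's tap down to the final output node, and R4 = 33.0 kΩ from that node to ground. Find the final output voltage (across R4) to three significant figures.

V_out ≈ 13.6 V

Stage 2 presents R3+R4 = 33390 Ω as a load on stage 1's tap.
Stage 1's lower leg becomes R2‖(R3+R4) = 2498 Ω, so V_mid = 25.9 × 2498/4698 = 13.77 V.
Stage 2 is itself unloaded: V_out = V_mid × R4/(R3+R4) = 13.77 × 33000/33390 = 13.6 V.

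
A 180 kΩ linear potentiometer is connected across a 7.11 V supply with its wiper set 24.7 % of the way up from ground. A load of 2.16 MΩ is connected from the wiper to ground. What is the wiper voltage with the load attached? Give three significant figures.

The wiper splits the pot into (1−α)R = 135.5 kΩ above and αR = 44.46 kΩ below.
Lower section ‖ load = 43.56 kΩ.
V_wiper = 7.11 × 43.56/(135.5 + 43.56) = 1.73 V.

V ≈ 1.73 V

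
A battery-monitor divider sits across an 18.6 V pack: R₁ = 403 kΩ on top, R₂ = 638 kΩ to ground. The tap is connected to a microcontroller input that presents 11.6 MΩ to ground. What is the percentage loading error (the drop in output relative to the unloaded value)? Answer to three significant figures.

2.08 %

The divider's output (Thévenin) resistance is R₁‖R₂ = 247.0 kΩ.
Fractional drop under load = R_th/(R_th + R_L) = 247.0 / (247.0 + 11600) = 0.02085.
So the output falls by 2.08 %.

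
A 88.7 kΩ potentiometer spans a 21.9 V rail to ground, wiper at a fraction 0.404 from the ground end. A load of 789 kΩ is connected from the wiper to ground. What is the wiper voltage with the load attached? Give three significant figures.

V ≈ 8.61 V

The wiper splits the pot into (1−α)R = 52.87 kΩ above and αR = 35.83 kΩ below.
Lower section ‖ load = 34.28 kΩ.
V_wiper = 21.9 × 34.28/(52.87 + 34.28) = 8.61 V.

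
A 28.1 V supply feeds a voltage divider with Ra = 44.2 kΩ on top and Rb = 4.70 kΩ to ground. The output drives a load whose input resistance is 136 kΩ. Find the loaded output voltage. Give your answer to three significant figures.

V_out ≈ 2.62 V

The load sits in parallel with Rb: Rb‖R_L = (4.70 × 136) / (4.70 + 136) = 4.543 kΩ.
V_out = 28.1 × 4.543 / (44.2 + 4.543) = 28.1 × 4.543/48.74 = 2.62 V.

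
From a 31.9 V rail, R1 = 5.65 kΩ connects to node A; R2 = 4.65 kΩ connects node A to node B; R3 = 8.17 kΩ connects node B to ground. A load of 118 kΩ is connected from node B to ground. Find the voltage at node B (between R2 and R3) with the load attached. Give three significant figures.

V ≈ 13.6 V

At node B, R3 is in parallel with the load: R3‖R_L = 7.641 kΩ.
Below node A the resistance is R2 + (R3‖R_L) = 12.29 kΩ, so V_A = 31.9 × 12.29/17.94 = 21.85 V.
Then V_B = V_A × (R3‖R_L)/(R2 + R3‖R_L) = 21.85 × 7.641/12.29 = 13.6 V.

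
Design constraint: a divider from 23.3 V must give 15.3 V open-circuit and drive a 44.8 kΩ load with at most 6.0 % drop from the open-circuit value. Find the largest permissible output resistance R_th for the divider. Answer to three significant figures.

R_th ≤ 2.86 kΩ

Loading drop = R_th/(R_th + R_L) ≤ 0.0600, so R_th ≤ R_L · ε/(1−ε) = 44.8 kΩ × 0.0600/0.9400 = 2.86 kΩ.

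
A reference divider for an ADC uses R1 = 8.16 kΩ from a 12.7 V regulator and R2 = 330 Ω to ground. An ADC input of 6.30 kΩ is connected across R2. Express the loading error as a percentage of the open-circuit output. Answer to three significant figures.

4.79 %

The divider's output (Thévenin) resistance is R1‖R2 = 317.2 Ω.
Fractional drop under load = R_th/(R_th + R_L) = 317.2 / (317.2 + 6300) = 0.04793.
So the output falls by 4.79 %.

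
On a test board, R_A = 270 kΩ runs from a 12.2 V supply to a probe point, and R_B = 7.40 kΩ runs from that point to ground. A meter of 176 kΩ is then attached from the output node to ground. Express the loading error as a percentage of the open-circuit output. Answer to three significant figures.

3.93 %

The divider's output (Thévenin) resistance is R_A‖R_B = 7.203 kΩ.
Fractional drop under load = R_th/(R_th + R_L) = 7.203 / (7.203 + 176) = 0.03931.
So the output falls by 3.93 %.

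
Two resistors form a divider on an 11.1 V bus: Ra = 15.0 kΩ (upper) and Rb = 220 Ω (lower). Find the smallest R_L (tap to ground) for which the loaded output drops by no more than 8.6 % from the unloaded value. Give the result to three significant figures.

R_L(min) ≈ 2.30 kΩ

Output resistance R_th = Ra‖Rb = (15000 × 220)/15220 = 216.8 Ω.
The fractional drop is R_th/(R_th + R_L); requiring this ≤ 0.0860 gives R_L ≥ R_th(1/0.0860 − 1) = 216.8 × 10.63 = 2.30 kΩ.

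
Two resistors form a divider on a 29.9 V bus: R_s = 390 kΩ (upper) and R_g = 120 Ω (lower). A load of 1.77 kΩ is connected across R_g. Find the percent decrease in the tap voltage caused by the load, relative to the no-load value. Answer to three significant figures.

6.35 %

The divider's output (Thévenin) resistance is R_s‖R_g = 120.0 Ω.
Fractional drop under load = R_th/(R_th + R_L) = 120.0 / (120.0 + 1770) = 0.06347.
So the output falls by 6.35 %.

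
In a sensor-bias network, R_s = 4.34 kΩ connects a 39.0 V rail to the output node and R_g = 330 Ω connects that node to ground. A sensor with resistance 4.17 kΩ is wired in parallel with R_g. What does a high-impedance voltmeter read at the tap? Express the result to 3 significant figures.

The load sits in parallel with R_g: R_g‖R_L = (330 × 4170) / (330 + 4170) = 305.8 Ω.
V_out = 39.0 × 305.8 / (4340 + 305.8) = 39.0 × 305.8/4646 = 2.57 V.

V_out ≈ 2.57 V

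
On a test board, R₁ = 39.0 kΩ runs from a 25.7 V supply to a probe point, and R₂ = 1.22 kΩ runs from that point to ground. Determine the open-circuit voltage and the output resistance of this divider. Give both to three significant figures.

V_th = 0.780 V, R_th = 1.18 kΩ

V_th is the open-circuit tap voltage: 25.7 × 1.22/(39.0 + 1.22) = 0.780 V.
With the supply zeroed, R₁ and R₂ appear in parallel from the tap: R_th = R₁‖R₂ = (39.0 × 1.22)/40.22 = 1.18 kΩ.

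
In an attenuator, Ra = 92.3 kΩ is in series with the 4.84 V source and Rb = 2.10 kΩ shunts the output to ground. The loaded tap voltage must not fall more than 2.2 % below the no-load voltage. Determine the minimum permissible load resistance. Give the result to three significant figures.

Output resistance R_th = Ra‖Rb = (92.3 × 2.10)/94.40 = 2.053 kΩ.
The fractional drop is R_th/(R_th + R_L); requiring this ≤ 0.0220 gives R_L ≥ R_th(1/0.0220 − 1) = 2.053 × 44.45 = 91.3 kΩ.

R_L(min) ≈ 91.3 kΩ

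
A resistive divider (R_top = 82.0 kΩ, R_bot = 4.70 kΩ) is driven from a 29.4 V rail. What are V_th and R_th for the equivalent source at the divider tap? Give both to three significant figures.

V_th = 1.59 V, R_th = 4.45 kΩ

V_th is the open-circuit tap voltage: 29.4 × 4.70/(82.0 + 4.70) = 1.59 V.
With the supply zeroed, R_top and R_bot appear in parallel from the tap: R_th = R_top‖R_bot = (82.0 × 4.70)/86.70 = 4.45 kΩ.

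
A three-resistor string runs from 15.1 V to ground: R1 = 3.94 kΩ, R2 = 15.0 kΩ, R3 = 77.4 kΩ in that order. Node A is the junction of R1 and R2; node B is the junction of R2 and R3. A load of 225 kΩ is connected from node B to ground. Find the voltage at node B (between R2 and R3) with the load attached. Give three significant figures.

V ≈ 11.4 V

At node B, R3 is in parallel with the load: R3‖R_L = 57.59 kΩ.
Below node A the resistance is R2 + (R3‖R_L) = 72.59 kΩ, so V_A = 15.1 × 72.59/76.53 = 14.32 V.
Then V_B = V_A × (R3‖R_L)/(R2 + R3‖R_L) = 14.32 × 57.59/72.59 = 11.4 V.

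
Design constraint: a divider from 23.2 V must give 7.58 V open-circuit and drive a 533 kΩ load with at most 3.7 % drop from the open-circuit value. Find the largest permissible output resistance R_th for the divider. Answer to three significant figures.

R_th ≤ 20.5 kΩ

Loading drop = R_th/(R_th + R_L) ≤ 0.0370, so R_th ≤ R_L · ε/(1−ε) = 533 kΩ × 0.0370/0.9630 = 20.5 kΩ.
(Any R1, R2 with R2/(R1+R2) = 0.327 and R1‖R2 ≤ 20.5 kΩ will meet the spec.)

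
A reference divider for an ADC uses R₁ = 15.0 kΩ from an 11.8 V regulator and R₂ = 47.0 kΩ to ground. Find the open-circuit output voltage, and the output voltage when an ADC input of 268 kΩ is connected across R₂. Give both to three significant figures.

Open-circuit: V = 11.8 × 47.0/(15.0 + 47.0) = 8.95 V.
With the load, R₂ becomes R₂‖R_L = 39.99 kΩ, so V = 11.8 × 39.99/54.99 = 8.58 V.

Unloaded: 8.95 V; loaded: 8.58 V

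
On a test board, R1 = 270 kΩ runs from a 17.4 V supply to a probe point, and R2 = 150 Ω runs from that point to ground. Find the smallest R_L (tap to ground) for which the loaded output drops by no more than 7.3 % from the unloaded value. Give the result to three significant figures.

R_L(min) ≈ 1.90 kΩ

Output resistance R_th = R1‖R2 = (270000 × 150)/270200 = 149.9 Ω.
The fractional drop is R_th/(R_th + R_L); requiring this ≤ 0.0730 gives R_L ≥ R_th(1/0.0730 − 1) = 149.9 × 12.70 = 1.90 kΩ.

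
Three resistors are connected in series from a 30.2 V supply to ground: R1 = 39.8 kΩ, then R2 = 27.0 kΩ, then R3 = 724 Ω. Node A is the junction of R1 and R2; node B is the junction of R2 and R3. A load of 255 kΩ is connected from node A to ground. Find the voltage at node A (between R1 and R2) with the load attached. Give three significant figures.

V ≈ 11.7 V

Below node A the series string R2+R3 = 27720 Ω sits in parallel with the 255000 Ω load: 25010 Ω.
V_A = 30.2 × 25010/(39800 + 25010) = 11.7 V.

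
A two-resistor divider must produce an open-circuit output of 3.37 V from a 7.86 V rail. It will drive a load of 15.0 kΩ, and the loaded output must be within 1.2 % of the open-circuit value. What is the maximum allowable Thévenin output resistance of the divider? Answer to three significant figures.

Loading drop = R_th/(R_th + R_L) ≤ 0.0120, so R_th ≤ R_L · ε/(1−ε) = 15.0 kΩ × 0.0120/0.9880 = 182 Ω.
(Any R1, R2 with R2/(R1+R2) = 0.429 and R1‖R2 ≤ 182 Ω will meet the spec.)

R_th ≤ 182 Ω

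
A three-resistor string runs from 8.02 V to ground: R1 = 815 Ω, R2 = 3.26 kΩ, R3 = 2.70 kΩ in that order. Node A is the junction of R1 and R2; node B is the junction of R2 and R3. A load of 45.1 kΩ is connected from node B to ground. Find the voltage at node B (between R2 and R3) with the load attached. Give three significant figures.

V ≈ 3.09 V

At node B, R3 is in parallel with the load: R3‖R_L = 2547 Ω.
Below node A the resistance is R2 + (R3‖R_L) = 5807 Ω, so V_A = 8.02 × 5807/6622 = 7.033 V.
Then V_B = V_A × (R3‖R_L)/(R2 + R3‖R_L) = 7.033 × 2547/5807 = 3.09 V.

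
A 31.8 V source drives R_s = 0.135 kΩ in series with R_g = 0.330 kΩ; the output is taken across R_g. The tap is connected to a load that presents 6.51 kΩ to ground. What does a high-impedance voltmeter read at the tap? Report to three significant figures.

The load sits in parallel with R_g: R_g‖R_L = (330 × 6510) / (330 + 6510) = 314.1 Ω.
V_out = 31.8 × 314.1 / (135 + 314.1) = 31.8 × 314.1/449.1 = 22.2 V.
(Unloaded it would have been 22.6 V.)

V_out ≈ 22.2 V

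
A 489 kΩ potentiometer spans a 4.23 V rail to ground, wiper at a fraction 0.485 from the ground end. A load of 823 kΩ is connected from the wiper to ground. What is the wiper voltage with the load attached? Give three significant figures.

V ≈ 1.79 V

The wiper splits the pot into (1−α)R = 251.8 kΩ above and αR = 237.2 kΩ below.
Lower section ‖ load = 184.1 kΩ.
V_wiper = 4.23 × 184.1/(251.8 + 184.1) = 1.79 V.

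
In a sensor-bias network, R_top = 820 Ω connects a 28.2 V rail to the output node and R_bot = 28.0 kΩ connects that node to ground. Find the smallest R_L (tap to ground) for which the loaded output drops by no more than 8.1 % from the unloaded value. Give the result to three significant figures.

R_L(min) ≈ 9.04 kΩ

Output resistance R_th = R_top‖R_bot = (820 × 28000)/28820 = 796.7 Ω.
The fractional drop is R_th/(R_th + R_L); requiring this ≤ 0.0810 gives R_L ≥ R_th(1/0.0810 − 1) = 796.7 × 11.35 = 9.04 kΩ.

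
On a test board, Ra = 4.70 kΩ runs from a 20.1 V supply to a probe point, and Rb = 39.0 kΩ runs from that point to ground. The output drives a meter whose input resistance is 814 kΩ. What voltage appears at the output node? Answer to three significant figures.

V_out ≈ 17.8 V

The load sits in parallel with Rb: Rb‖R_L = (39.0 × 814) / (39.0 + 814) = 37.22 kΩ.
V_out = 20.1 × 37.22 / (4.70 + 37.22) = 20.1 × 37.22/41.92 = 17.8 V.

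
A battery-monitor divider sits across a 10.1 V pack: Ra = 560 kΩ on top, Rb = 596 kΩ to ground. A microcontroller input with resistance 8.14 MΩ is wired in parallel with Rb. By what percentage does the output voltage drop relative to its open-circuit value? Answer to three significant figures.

The divider's output (Thévenin) resistance is Ra‖Rb = 288.7 kΩ.
Fractional drop under load = R_th/(R_th + R_L) = 288.7 / (288.7 + 8140) = 0.03425.
So the output falls by 3.43 %.

3.43 %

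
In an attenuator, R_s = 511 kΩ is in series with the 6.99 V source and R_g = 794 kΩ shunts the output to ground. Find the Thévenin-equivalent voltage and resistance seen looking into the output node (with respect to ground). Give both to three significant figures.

V_th = 4.25 V, R_th = 311 kΩ

V_th is the open-circuit tap voltage: 6.99 × 794/(511 + 794) = 4.25 V.
With the supply zeroed, R_s and R_g appear in parallel from the tap: R_th = R_s‖R_g = (511 × 794)/1305 = 311 kΩ.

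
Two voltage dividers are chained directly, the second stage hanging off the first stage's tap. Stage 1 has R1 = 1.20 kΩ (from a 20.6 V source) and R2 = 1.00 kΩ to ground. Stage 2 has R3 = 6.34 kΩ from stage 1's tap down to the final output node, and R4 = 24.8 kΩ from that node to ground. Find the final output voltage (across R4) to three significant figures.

Stage 2 presents R3+R4 = 31.14 kΩ as a load on stage 1's tap.
Stage 1's lower leg becomes R2‖(R3+R4) = 0.9689 kΩ, so V_mid = 20.6 × 0.9689/2.169 = 9.202 V.
Stage 2 is itself unloaded: V_out = V_mid × R4/(R3+R4) = 9.202 × 24.8/31.14 = 7.33 V.

V_out ≈ 7.33 V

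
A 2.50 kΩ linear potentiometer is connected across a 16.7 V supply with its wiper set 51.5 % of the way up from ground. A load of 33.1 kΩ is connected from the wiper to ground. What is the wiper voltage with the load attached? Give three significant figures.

The wiper splits the pot into (1−α)R = 1.212 kΩ above and αR = 1.288 kΩ below.
Lower section ‖ load = 1.239 kΩ.
V_wiper = 16.7 × 1.239/(1.212 + 1.239) = 8.44 V.

V ≈ 8.44 V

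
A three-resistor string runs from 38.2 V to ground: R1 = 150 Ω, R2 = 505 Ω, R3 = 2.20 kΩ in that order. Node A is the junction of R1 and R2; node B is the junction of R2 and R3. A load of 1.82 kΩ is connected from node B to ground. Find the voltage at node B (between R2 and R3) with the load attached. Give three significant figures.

V ≈ 23.0 V

At node B, R3 is in parallel with the load: R3‖R_L = 996.0 Ω.
Below node A the resistance is R2 + (R3‖R_L) = 1501 Ω, so V_A = 38.2 × 1501/1651 = 34.73 V.
Then V_B = V_A × (R3‖R_L)/(R2 + R3‖R_L) = 34.73 × 996.0/1501 = 23.0 V.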